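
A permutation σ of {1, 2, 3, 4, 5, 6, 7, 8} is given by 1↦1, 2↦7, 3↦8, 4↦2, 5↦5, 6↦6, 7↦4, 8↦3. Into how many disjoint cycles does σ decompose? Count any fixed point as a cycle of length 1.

5

Cycle decomposition: (1) (2 7 4) (3 8) (5) (6).
5 cycles.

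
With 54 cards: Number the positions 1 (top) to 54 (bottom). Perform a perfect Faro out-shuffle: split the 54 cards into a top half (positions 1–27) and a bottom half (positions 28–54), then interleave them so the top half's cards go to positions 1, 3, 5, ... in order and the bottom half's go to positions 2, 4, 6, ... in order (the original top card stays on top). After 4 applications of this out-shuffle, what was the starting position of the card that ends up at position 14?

25

Work backwards from position 14, undoing one out-shuffle at a time:
14 ← 34 ← 44 ← 49 ← 25
So the card now at position 14 started at position 25.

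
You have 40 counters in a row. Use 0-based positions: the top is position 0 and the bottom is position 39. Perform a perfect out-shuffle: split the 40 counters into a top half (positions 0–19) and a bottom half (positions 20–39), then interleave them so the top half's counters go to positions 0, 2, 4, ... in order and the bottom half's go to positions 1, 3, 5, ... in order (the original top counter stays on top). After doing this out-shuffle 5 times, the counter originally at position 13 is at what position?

Track the counter's position through each out-shuffle:
13 → 26 → 13 → 26 → 13 → 26

26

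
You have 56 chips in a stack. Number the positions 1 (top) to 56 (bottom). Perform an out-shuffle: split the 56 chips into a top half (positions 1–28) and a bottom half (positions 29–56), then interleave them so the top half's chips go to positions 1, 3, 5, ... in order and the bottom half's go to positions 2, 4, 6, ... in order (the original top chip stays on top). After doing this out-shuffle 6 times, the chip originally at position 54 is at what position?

38

Track the chip's position through each out-shuffle:
54 → 52 → 48 → 40 → 24 → 47 → 38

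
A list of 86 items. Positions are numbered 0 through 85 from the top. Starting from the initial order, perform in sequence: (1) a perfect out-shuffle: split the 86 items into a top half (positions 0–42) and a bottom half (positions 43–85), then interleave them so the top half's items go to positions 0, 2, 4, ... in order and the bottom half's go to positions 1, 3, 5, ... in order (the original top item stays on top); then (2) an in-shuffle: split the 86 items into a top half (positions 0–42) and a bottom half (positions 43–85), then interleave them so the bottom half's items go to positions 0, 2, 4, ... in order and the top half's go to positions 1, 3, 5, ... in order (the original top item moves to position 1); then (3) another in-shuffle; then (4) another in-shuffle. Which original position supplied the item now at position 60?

73

Undo the operations in reverse order, starting from position 60:
  undo op 4 (in-shuffle, from bottom half): 60 ← 73
  undo op 3 (in-shuffle, from top half): 73 ← 36
  undo op 2 (in-shuffle, from bottom half): 36 ← 61
  undo op 1 (out-shuffle, from bottom half): 61 ← 73
So the item at position 60 came from original position 73.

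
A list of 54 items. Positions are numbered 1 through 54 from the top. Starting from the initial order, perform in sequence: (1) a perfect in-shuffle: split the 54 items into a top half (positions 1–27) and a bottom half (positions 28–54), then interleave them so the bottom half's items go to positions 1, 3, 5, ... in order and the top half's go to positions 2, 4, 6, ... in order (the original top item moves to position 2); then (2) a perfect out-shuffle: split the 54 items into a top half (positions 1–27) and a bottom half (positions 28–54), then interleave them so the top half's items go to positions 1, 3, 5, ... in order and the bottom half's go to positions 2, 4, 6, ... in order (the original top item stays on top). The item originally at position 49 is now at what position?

Track the item from position 49 forward through each operation:
  after op 1 (in-shuffle): 49 → 43
  after op 2 (out-shuffle): 43 → 32

32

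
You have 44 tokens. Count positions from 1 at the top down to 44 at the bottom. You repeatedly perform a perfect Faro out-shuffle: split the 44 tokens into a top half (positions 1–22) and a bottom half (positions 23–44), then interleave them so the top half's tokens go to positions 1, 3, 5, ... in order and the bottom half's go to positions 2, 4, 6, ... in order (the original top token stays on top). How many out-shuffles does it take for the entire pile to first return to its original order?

14

The out-shuffle permutes the 44 positions with cycle lengths [1, 1, 14, 14, 14].
Every token is home exactly when every cycle has completed a whole number of laps, i.e. after lcm(1, 14) = 14 out-shuffles.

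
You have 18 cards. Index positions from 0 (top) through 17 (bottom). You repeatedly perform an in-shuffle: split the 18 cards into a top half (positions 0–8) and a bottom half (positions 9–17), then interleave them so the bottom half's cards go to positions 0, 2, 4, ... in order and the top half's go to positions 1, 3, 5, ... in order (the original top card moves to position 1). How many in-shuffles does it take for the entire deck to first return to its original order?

The in-shuffle permutes the 18 positions with cycle lengths [18].
Every card is home exactly when every cycle has completed a whole number of laps, i.e. after lcm(18) = 18 in-shuffles.

18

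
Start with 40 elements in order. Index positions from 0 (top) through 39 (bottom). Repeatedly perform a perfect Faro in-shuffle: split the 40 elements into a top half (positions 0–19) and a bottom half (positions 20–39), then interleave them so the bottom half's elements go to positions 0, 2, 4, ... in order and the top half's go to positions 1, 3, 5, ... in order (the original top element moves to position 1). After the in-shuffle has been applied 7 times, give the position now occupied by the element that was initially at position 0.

4

Track the element's position through each in-shuffle:
0 → 1 → 3 → 7 → 15 → 31 → 22 → 4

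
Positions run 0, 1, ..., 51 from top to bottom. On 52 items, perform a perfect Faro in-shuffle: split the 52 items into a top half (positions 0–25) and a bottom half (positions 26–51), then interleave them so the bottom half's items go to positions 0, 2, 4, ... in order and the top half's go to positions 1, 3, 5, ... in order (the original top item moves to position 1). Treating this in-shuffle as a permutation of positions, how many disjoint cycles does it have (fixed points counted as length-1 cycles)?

Trace each unvisited position around until it returns:
(0 1 3 7 15 31 ... len 52)
1 cycle in total.

1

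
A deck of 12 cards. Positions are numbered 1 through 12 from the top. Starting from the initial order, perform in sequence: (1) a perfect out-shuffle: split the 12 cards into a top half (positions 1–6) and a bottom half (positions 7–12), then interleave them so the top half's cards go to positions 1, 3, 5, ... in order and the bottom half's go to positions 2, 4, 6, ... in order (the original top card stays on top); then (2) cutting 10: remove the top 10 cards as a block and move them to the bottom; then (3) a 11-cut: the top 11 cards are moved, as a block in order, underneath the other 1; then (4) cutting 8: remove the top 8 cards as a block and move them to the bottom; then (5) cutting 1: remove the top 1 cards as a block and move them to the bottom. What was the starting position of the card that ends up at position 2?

10

Undo the operations in reverse order, starting from position 2:
  undo op 5 (cut 1): 2 ← 3
  undo op 4 (cut 8): 3 ← 11
  undo op 3 (cut 11): 11 ← 10
  undo op 2 (cut 10): 10 ← 8
  undo op 1 (out-shuffle, from bottom half): 8 ← 10
So the card at position 2 came from original position 10.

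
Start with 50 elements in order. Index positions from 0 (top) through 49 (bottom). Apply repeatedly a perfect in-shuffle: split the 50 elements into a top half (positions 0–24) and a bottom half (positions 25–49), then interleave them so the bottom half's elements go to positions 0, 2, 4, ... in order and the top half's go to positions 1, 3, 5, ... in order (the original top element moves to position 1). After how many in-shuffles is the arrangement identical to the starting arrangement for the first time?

The in-shuffle permutes the 50 positions with cycle lengths [2, 8, 8, 8, 8, 8, 8].
Every element is home exactly when every cycle has completed a whole number of laps, i.e. after lcm(2, 8) = 8 in-shuffles.

8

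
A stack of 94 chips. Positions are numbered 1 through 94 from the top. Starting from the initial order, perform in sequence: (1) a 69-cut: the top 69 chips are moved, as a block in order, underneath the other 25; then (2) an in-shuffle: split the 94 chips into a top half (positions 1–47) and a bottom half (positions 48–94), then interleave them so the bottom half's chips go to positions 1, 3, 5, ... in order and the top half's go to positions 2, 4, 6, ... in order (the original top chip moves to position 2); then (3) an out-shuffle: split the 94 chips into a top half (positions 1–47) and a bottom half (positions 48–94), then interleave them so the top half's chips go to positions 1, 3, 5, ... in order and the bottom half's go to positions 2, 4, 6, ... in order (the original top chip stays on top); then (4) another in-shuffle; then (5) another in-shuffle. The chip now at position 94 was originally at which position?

Undo the operations in reverse order, starting from position 94:
  undo op 5 (in-shuffle, from top half): 94 ← 47
  undo op 4 (in-shuffle, from bottom half): 47 ← 71
  undo op 3 (out-shuffle, from top half): 71 ← 36
  undo op 2 (in-shuffle, from top half): 36 ← 18
  undo op 1 (cut 69): 18 ← 87
So the chip at position 94 came from original position 87.

87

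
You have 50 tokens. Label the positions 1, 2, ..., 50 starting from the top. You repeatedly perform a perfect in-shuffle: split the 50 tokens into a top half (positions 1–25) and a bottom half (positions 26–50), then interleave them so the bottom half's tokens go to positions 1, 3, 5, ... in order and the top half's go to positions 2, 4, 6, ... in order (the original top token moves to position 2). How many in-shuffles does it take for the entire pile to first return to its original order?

8

The in-shuffle permutes the 50 positions with cycle lengths [2, 8, 8, 8, 8, 8, 8].
Every token is home exactly when every cycle has completed a whole number of laps, i.e. after lcm(2, 8) = 8 in-shuffles.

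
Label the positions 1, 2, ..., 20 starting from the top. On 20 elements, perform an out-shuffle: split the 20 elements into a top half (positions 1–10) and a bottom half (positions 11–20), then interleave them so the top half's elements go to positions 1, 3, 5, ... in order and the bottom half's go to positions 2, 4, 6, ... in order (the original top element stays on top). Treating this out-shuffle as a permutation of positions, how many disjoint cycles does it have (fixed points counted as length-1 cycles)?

3

Trace each unvisited position around until it returns:
(1) (2 3 5 9 17 14 ... len 18) (20)
3 cycles in total.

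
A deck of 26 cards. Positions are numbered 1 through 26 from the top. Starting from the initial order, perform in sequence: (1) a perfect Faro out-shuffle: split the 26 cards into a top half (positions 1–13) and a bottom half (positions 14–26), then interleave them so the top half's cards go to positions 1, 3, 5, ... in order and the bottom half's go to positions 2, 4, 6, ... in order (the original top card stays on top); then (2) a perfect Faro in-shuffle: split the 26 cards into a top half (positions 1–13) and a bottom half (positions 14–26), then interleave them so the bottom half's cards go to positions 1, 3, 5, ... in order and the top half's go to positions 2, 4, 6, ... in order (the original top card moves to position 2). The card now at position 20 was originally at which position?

18

Undo the operations in reverse order, starting from position 20:
  undo op 2 (in-shuffle, from top half): 20 ← 10
  undo op 1 (out-shuffle, from bottom half): 10 ← 18
So the card at position 20 came from original position 18.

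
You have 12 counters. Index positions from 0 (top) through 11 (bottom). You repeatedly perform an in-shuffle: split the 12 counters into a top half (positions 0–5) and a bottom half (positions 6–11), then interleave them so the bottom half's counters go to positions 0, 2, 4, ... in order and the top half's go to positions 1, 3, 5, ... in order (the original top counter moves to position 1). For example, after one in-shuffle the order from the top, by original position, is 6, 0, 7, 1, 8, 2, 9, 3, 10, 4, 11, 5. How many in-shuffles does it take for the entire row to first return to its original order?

12

The in-shuffle permutes the 12 positions with cycle lengths [12].
Every counter is home exactly when every cycle has completed a whole number of laps, i.e. after lcm(12) = 12 in-shuffles.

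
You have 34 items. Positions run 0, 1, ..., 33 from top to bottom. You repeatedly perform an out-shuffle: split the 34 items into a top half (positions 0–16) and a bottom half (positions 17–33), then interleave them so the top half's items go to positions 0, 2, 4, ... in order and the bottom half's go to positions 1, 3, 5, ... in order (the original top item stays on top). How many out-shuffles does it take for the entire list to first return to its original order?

10

The out-shuffle permutes the 34 positions with cycle lengths [1, 1, 2, 10, 10, 10].
Every item is home exactly when every cycle has completed a whole number of laps, i.e. after lcm(1, 2, 10) = 10 out-shuffles.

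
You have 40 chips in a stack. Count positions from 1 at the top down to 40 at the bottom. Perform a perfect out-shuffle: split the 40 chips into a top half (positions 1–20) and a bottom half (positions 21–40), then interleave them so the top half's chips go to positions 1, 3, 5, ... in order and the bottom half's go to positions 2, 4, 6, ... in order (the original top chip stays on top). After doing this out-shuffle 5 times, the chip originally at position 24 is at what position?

Track the chip's position through each out-shuffle:
24 → 8 → 15 → 29 → 18 → 35

35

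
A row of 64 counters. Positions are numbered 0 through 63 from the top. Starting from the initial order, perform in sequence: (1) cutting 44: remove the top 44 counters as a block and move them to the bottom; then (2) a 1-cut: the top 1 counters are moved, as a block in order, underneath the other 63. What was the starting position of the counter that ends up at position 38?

Undo the operations in reverse order, starting from position 38:
  undo op 2 (cut 1): 38 ← 39
  undo op 1 (cut 44): 39 ← 19
So the counter at position 38 came from original position 19.

19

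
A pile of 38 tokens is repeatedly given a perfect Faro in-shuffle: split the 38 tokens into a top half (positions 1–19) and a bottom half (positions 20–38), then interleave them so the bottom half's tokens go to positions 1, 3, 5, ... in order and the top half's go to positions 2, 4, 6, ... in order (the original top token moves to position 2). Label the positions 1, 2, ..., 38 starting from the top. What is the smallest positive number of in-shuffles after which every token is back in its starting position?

12

The in-shuffle permutes the 38 positions with cycle lengths [2, 12, 12, 12].
Every token is home exactly when every cycle has completed a whole number of laps, i.e. after lcm(2, 12) = 12 in-shuffles.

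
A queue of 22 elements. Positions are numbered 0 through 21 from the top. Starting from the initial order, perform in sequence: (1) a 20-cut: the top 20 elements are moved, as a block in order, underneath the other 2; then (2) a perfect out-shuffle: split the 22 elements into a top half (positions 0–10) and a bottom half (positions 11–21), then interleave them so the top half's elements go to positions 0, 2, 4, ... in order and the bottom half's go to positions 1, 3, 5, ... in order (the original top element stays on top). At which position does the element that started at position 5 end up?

14

Track the element from position 5 forward through each operation:
  after op 1 (cut 20): 5 → 7
  after op 2 (out-shuffle): 7 → 14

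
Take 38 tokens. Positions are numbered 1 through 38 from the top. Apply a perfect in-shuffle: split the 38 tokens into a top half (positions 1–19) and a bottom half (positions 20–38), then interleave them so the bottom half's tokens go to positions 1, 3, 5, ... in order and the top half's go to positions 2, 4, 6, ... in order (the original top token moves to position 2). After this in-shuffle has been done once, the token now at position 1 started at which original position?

20

Work backwards from position 1, undoing one in-shuffle at a time:
1 ← 20
So the token now at position 1 started at position 20.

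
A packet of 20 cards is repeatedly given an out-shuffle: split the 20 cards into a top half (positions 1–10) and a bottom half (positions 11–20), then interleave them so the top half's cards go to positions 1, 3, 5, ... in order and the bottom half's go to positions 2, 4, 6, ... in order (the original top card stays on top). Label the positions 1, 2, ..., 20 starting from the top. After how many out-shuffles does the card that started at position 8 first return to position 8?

Follow position 8 under repeated out-shuffles:
8 → 15 → 10 → 19 → 18 → 16 → 12 → 4 → 7 → 13 → 6 → 11 → 2 → 3 → 5 → 9 → 17 → 14 → 8
It first returns after 18 out-shuffles.

18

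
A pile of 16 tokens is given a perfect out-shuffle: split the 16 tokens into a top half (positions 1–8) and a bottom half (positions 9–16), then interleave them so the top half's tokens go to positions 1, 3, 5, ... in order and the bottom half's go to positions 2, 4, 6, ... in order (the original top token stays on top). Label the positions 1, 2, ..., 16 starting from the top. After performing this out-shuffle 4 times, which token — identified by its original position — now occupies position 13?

Work backwards from position 13, undoing one out-shuffle at a time:
13 ← 7 ← 4 ← 10 ← 13
So the token now at position 13 started at position 13.

13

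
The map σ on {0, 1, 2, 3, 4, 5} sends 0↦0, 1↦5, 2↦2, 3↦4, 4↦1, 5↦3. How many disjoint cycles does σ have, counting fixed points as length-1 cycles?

Cycle decomposition: (0) (1 5 3 4) (2).
3 cycles.

3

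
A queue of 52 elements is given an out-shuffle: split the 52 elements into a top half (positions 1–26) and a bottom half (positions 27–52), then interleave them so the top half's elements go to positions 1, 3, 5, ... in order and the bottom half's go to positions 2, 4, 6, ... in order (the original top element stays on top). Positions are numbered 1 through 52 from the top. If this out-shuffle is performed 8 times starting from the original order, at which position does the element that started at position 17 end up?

17

Track the element's position through each out-shuffle:
17 → 33 → 14 → 27 → 2 → 3 → 5 → 9 → 17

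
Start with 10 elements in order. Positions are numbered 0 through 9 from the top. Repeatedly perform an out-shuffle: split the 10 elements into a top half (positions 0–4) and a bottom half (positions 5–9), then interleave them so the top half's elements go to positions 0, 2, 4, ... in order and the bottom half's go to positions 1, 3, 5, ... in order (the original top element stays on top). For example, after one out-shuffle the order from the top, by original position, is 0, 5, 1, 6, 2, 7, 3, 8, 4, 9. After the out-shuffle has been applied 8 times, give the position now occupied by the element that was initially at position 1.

4

Track the element's position through each out-shuffle:
1 → 2 → 4 → 8 → 7 → 5 → 1 → 2 → 4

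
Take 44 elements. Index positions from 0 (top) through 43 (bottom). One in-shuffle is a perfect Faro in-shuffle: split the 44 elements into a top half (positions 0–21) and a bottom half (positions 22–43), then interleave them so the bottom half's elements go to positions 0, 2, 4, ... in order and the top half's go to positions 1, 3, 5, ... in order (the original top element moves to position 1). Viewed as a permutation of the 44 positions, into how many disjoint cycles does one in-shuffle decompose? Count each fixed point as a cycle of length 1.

7

Trace each unvisited position around until it returns:
(0 1 3 7 15 31 ... len 12) (2 5 11 23) (4 9 19 39 34 24) (6 13 27 10 21 43 ... len 12) (8 17 35 26) (14 29) (20 41 38 32)
7 cycles in total.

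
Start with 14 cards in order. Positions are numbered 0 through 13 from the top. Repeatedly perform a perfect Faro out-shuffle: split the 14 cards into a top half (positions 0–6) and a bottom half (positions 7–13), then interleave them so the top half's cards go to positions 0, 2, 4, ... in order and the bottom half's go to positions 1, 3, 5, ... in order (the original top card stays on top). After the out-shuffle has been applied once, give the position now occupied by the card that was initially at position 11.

Track the card's position through each out-shuffle:
11 → 9

9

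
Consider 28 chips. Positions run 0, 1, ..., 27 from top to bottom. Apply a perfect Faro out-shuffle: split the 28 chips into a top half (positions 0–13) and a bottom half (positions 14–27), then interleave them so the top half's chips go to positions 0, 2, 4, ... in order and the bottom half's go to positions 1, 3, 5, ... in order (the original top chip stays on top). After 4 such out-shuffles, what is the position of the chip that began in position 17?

Track the chip's position through each out-shuffle:
17 → 7 → 14 → 1 → 2

2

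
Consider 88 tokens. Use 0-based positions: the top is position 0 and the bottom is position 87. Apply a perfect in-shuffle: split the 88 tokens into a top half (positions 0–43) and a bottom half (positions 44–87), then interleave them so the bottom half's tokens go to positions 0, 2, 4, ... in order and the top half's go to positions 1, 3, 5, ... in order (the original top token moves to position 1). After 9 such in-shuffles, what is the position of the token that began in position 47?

Track the token's position through each in-shuffle:
47 → 6 → 13 → 27 → 55 → 22 → 45 → 2 → 5 → 11

11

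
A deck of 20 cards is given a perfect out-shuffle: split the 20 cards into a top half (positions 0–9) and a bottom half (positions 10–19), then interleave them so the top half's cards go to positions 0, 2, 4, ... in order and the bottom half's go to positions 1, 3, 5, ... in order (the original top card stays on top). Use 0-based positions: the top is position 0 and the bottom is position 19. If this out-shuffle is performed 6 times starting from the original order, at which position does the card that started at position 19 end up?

Position 19 is a fixed point of every out-shuffle, so the card never moves.

19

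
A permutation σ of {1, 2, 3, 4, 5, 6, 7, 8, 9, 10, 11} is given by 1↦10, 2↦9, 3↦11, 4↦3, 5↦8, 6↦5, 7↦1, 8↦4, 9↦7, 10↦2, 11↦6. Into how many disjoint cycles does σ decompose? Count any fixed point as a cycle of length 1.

Cycle decomposition: (1 10 2 9 7) (3 11 6 5 8 4).
2 cycles.

2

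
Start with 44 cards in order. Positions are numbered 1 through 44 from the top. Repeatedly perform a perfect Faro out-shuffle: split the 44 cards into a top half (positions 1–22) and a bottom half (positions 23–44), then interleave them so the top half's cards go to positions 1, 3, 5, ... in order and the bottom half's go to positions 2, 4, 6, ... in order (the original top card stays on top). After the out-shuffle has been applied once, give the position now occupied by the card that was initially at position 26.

Track the card's position through each out-shuffle:
26 → 8

8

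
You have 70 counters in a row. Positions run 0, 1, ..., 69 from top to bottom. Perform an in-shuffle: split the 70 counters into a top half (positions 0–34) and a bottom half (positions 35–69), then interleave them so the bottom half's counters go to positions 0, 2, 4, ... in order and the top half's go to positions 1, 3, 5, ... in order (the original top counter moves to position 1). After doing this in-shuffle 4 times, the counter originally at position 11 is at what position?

49

Track the counter's position through each in-shuffle:
11 → 23 → 47 → 24 → 49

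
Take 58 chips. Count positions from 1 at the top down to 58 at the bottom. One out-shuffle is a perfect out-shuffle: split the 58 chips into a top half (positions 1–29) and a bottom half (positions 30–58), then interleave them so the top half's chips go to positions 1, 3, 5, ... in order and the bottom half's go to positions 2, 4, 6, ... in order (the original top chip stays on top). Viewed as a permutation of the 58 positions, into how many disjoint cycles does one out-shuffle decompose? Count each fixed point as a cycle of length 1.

6

Trace each unvisited position around until it returns:
(1) (2 3 5 9 17 33 ... len 18) (4 7 13 25 49 40 ... len 18) (6 11 21 41 24 47 ... len 18) (20 39) (58)
6 cycles in total.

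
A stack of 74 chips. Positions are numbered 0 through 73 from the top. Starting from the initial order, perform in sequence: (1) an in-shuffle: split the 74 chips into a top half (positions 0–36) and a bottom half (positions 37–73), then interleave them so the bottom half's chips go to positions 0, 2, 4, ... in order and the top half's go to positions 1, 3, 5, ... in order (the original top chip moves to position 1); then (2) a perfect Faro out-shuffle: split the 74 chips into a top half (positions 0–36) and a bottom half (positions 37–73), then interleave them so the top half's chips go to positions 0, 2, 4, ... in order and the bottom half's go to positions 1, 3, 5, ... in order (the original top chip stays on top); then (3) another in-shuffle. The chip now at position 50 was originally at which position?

Undo the operations in reverse order, starting from position 50:
  undo op 3 (in-shuffle, from bottom half): 50 ← 62
  undo op 2 (out-shuffle, from top half): 62 ← 31
  undo op 1 (in-shuffle, from top half): 31 ← 15
So the chip at position 50 came from original position 15.

15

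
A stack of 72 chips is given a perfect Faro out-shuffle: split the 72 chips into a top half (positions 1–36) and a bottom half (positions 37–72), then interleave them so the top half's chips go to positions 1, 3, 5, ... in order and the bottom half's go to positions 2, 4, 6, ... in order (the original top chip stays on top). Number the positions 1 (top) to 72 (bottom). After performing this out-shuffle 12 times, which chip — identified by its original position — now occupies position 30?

Work backwards from position 30, undoing one out-shuffle at a time:
30 ← 51 ← 26 ← 49 ← 25 ← 13 ← 7 ← 4 ← 38 ← 55 ← 28 ← 50 ← 61
So the chip now at position 30 started at position 61.

61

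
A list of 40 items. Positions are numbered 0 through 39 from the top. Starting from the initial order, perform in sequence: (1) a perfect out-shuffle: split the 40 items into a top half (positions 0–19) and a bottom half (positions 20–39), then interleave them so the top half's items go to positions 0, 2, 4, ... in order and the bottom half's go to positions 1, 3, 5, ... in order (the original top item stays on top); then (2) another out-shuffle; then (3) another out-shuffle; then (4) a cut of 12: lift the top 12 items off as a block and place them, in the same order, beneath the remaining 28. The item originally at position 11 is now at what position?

Track the item from position 11 forward through each operation:
  after op 1 (out-shuffle): 11 → 22
  after op 2 (out-shuffle): 22 → 5
  after op 3 (out-shuffle): 5 → 10
  after op 4 (cut 12): 10 → 38

38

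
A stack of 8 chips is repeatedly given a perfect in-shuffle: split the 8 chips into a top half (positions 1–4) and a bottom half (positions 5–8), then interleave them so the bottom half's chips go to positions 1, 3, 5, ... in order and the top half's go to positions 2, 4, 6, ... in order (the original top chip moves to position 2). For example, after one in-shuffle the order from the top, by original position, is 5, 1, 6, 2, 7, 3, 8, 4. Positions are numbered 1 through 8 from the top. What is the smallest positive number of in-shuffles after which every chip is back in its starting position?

6

The in-shuffle permutes the 8 positions with cycle lengths [2, 6].
Every chip is home exactly when every cycle has completed a whole number of laps, i.e. after lcm(2, 6) = 6 in-shuffles.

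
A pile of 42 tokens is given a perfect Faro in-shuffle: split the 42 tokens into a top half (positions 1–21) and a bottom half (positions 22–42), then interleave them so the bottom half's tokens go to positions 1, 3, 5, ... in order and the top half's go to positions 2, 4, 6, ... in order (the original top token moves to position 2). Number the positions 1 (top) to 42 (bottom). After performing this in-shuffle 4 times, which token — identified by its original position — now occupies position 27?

42

Work backwards from position 27, undoing one in-shuffle at a time:
27 ← 35 ← 39 ← 41 ← 42
So the token now at position 27 started at position 42.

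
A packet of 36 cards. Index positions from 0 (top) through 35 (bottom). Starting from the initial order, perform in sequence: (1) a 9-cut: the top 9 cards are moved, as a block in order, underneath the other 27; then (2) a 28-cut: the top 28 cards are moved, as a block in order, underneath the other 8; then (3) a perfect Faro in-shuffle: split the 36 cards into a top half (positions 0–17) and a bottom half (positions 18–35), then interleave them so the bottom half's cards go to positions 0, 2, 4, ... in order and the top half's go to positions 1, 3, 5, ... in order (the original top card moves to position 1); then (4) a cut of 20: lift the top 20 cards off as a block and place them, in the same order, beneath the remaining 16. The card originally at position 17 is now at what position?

Track the card from position 17 forward through each operation:
  after op 1 (cut 9): 17 → 8
  after op 2 (cut 28): 8 → 16
  after op 3 (in-shuffle): 16 → 33
  after op 4 (cut 20): 33 → 13

13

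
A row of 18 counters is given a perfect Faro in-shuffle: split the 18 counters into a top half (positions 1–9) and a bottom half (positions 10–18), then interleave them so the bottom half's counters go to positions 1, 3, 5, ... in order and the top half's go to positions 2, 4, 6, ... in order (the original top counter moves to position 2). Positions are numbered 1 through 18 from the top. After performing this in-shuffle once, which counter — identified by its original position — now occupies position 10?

Work backwards from position 10, undoing one in-shuffle at a time:
10 ← 5
So the counter now at position 10 started at position 5.

5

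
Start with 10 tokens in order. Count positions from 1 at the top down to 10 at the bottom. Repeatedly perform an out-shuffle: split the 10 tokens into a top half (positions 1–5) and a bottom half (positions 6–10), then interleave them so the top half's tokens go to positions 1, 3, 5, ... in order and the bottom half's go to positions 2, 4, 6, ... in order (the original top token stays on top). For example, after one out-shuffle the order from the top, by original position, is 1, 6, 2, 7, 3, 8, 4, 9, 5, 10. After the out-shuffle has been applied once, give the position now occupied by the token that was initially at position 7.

Track the token's position through each out-shuffle:
7 → 4

4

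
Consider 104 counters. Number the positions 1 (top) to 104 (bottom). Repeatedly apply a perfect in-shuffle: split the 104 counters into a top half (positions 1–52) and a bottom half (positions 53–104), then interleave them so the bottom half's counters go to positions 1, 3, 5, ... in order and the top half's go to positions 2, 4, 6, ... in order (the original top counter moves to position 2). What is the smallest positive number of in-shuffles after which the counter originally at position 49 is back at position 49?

Follow position 49 under repeated in-shuffles:
49 → 98 → 91 → 77 → 49
It first returns after 4 in-shuffles.

4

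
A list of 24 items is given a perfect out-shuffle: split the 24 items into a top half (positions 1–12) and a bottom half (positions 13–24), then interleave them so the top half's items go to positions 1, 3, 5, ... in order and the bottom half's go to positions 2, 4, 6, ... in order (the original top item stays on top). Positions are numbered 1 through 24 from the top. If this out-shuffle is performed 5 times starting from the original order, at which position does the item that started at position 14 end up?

3

Track the item's position through each out-shuffle:
14 → 4 → 7 → 13 → 2 → 3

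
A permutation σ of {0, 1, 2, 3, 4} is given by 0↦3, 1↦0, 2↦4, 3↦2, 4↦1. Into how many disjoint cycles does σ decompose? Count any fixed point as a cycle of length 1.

1

Cycle decomposition: (0 3 2 4 1).
1 cycle.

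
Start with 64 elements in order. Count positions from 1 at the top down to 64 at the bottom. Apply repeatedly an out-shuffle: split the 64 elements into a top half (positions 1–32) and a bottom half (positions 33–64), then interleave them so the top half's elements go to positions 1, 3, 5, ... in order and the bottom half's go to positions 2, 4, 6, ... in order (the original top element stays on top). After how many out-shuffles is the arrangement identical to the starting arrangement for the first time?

The out-shuffle permutes the 64 positions with cycle lengths [1, 1, 2, 3, 3, 6, 6, 6, 6, 6, 6, 6, 6, 6].
Every element is home exactly when every cycle has completed a whole number of laps, i.e. after lcm(1, 2, 3, 6) = 6 out-shuffles.

6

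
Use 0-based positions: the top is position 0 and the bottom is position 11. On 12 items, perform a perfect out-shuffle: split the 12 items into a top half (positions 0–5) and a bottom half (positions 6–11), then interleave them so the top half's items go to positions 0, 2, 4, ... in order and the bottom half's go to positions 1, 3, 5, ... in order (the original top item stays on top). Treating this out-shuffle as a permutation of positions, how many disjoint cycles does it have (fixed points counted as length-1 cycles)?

Trace each unvisited position around until it returns:
(0) (1 2 4 8 5 10 9 7 3 6) (11)
3 cycles in total.

3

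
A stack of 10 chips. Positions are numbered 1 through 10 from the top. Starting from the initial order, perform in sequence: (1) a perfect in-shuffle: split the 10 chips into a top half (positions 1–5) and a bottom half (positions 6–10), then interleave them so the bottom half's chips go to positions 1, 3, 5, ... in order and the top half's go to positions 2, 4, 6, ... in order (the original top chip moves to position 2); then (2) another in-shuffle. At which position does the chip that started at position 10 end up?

Track the chip from position 10 forward through each operation:
  after op 1 (in-shuffle): 10 → 9
  after op 2 (in-shuffle): 9 → 7

7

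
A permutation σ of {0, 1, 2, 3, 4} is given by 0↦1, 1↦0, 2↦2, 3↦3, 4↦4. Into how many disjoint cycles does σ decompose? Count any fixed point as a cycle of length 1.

4

Cycle decomposition: (0 1) (2) (3) (4).
4 cycles.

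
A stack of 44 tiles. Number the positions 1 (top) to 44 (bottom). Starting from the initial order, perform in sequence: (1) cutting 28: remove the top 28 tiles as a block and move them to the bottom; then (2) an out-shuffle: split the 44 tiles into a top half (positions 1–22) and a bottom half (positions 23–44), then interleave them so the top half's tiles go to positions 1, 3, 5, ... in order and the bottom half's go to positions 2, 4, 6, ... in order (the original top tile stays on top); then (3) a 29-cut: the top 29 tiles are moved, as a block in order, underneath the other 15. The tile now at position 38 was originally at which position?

Undo the operations in reverse order, starting from position 38:
  undo op 3 (cut 29): 38 ← 23
  undo op 2 (out-shuffle, from top half): 23 ← 12
  undo op 1 (cut 28): 12 ← 40
So the tile at position 38 came from original position 40.

40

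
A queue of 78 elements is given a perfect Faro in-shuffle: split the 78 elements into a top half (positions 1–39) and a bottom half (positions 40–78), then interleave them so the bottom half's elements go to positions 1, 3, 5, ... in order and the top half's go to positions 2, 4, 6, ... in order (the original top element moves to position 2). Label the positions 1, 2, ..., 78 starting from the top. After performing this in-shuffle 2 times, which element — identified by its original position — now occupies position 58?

Work backwards from position 58, undoing one in-shuffle at a time:
58 ← 29 ← 54
So the element now at position 58 started at position 54.

54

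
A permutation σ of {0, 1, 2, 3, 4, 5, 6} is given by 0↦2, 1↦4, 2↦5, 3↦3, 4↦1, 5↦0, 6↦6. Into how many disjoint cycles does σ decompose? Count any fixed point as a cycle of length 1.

4

Cycle decomposition: (0 2 5) (1 4) (3) (6).
4 cycles.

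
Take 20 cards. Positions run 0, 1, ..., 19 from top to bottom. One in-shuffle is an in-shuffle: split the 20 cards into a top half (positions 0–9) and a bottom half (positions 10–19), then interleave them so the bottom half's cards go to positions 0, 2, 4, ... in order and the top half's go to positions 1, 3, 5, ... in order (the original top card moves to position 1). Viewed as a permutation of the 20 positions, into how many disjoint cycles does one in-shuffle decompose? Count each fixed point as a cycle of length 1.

5

Trace each unvisited position around until it returns:
(0 1 3 7 15 10) (2 5 11) (4 9 19 18 16 12) (6 13) (8 17 14)
5 cycles in total.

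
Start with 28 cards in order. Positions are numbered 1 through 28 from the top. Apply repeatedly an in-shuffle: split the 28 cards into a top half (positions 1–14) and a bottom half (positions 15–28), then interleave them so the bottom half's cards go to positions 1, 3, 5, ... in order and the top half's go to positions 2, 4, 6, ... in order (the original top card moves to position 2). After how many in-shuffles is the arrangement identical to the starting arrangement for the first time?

The in-shuffle permutes the 28 positions with cycle lengths [28].
Every card is home exactly when every cycle has completed a whole number of laps, i.e. after lcm(28) = 28 in-shuffles.

28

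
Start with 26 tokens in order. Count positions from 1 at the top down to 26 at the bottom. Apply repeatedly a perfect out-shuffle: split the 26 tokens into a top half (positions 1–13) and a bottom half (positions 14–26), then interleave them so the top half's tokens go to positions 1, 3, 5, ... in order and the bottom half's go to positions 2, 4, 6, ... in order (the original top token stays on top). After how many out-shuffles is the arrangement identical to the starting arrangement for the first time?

20

The out-shuffle permutes the 26 positions with cycle lengths [1, 1, 4, 20].
Every token is home exactly when every cycle has completed a whole number of laps, i.e. after lcm(1, 4, 20) = 20 out-shuffles.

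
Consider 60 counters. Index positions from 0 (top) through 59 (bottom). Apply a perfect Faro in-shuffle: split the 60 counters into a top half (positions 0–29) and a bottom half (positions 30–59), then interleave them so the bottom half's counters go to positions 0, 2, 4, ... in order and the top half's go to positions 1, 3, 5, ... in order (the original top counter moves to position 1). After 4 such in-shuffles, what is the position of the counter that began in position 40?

45

Track the counter's position through each in-shuffle:
40 → 20 → 41 → 22 → 45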